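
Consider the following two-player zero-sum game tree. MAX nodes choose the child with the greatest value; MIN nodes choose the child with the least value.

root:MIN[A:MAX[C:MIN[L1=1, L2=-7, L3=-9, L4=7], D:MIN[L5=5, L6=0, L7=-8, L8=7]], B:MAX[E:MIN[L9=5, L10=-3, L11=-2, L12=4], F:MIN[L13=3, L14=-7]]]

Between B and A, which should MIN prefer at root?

E (MIN): min(5, -3, -2, 4) = -3
F (MIN): min(3, -7) = -7
B (MAX): max(-3, -7) = -3
C (MIN): min(1, -7, -9, 7) = -9
D (MIN): min(5, 0, -8, 7) = -8
A (MAX): max(-9, -8) = -8
MIN prefers the lower value; B=-3, A=-8. A is better since -8 < -3.

A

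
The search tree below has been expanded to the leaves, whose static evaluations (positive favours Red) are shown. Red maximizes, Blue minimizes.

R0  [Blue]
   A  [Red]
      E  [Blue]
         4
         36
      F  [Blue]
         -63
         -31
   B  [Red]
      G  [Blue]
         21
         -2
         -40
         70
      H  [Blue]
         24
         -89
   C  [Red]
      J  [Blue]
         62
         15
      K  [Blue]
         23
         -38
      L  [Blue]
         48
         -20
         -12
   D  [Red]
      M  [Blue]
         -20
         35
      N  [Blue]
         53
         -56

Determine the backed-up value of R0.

-40

E (Blue): min(4, 36) = 4
F (Blue): min(-63, -31) = -63
A (Red): max(4, -63) = 4
G (Blue): min(21, -2, -40, 70) = -40
H (Blue): min(24, -89) = -89
B (Red): max(-40, -89) = -40
J (Blue): min(62, 15) = 15
K (Blue): min(23, -38) = -38
L (Blue): min(48, -20, -12) = -20
C (Red): max(15, -38, -20) = 15
M (Blue): min(-20, 35) = -20
N (Blue): min(53, -56) = -56
D (Red): max(-20, -56) = -20
R0 (Blue): min(4, -40, 15, -20) = -40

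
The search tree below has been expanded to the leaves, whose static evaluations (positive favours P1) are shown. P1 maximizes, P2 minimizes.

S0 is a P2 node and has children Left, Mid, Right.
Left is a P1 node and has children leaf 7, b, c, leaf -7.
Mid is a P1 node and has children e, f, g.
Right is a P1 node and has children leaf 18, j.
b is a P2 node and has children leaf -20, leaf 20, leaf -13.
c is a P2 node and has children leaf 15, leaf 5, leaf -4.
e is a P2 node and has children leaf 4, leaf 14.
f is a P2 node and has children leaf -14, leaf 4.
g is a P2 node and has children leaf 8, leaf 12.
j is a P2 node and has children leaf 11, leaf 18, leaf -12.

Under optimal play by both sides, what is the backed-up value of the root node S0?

b (P2): min(-20, 20, -13) = -20
c (P2): min(15, 5, -4) = -4
Left (P1): max(7, -20, -4, -7) = 7
e (P2): min(4, 14) = 4
f (P2): min(-14, 4) = -14
g (P2): min(8, 12) = 8
Mid (P1): max(4, -14, 8) = 8
j (P2): min(11, 18, -12) = -12
Right (P1): max(18, -12) = 18
S0 (P2): min(7, 8, 18) = 7

7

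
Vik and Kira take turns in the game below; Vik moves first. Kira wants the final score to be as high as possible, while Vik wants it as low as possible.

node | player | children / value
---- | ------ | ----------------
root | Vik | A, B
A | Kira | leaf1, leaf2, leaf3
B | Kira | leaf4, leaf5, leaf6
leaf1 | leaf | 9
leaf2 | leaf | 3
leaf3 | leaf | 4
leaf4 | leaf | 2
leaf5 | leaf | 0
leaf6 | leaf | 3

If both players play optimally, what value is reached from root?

3

A (Kira): max(9, 3, 4) = 9
B (Kira): max(2, 0, 3) = 3
root (Vik): min(9, 3) = 3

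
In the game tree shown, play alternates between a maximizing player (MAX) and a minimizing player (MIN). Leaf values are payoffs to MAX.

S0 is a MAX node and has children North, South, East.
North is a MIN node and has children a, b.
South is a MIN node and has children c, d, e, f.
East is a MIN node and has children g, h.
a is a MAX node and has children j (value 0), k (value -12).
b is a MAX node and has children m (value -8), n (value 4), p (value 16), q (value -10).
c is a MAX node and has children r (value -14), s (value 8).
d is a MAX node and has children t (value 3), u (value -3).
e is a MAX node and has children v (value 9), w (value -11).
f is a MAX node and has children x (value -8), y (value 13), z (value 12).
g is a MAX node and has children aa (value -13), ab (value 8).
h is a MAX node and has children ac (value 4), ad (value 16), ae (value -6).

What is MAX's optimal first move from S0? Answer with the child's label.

East

a (MAX): max(0, -12) = 0
b (MAX): max(-8, 4, 16, -10) = 16
North (MIN): min(0, 16) = 0
c (MAX): max(-14, 8) = 8
d (MAX): max(3, -3) = 3
e (MAX): max(9, -11) = 9
f (MAX): max(-8, 13, 12) = 13
South (MIN): min(8, 3, 9, 13) = 3
g (MAX): max(-13, 8) = 8
h (MAX): max(4, 16, -6) = 16
East (MIN): min(8, 16) = 8
S0 (MAX): max(0, 3, 8) = 8
MAX at S0 wants the highest of {North=0, South=3, East=8}, so chooses East.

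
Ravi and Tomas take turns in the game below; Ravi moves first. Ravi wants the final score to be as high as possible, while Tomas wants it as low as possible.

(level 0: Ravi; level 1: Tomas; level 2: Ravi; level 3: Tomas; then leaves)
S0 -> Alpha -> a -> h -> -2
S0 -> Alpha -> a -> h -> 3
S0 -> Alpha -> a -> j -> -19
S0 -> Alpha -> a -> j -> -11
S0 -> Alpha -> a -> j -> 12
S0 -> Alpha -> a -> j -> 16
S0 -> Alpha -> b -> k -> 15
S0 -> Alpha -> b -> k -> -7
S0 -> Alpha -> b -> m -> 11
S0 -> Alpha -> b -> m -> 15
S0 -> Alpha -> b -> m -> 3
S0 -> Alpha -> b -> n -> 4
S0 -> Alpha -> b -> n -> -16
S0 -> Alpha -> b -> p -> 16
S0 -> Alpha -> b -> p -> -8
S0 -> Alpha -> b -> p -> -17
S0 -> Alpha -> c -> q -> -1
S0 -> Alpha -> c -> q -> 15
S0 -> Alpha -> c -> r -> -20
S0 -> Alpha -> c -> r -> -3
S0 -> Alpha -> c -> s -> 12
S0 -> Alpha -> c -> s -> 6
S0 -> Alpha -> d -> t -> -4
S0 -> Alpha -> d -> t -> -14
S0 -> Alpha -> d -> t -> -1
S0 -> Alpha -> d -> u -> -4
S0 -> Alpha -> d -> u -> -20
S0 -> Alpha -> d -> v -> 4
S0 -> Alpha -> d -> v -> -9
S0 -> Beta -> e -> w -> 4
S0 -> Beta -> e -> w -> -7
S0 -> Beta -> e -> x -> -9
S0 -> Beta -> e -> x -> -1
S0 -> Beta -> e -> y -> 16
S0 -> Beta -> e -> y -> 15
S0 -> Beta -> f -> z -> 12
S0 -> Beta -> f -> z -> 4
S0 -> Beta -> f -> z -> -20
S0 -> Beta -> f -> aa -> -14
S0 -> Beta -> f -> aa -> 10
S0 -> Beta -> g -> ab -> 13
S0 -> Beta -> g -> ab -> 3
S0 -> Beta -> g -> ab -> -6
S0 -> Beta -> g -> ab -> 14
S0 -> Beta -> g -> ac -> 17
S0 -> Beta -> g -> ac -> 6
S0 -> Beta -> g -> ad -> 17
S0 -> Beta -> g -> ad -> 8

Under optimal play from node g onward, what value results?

8

ab (Tomas): min(13, 3, -6, 14) = -6
ac (Tomas): min(17, 6) = 6
ad (Tomas): min(17, 8) = 8
g (Ravi): max(-6, 6, 8) = 8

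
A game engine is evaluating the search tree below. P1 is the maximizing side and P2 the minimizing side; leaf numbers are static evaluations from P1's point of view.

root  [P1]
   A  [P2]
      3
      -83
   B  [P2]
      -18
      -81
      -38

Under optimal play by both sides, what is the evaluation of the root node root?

A (P2): min(3, -83) = -83
B (P2): min(-18, -81, -38) = -81
root (P1): max(-83, -81) = -81

-81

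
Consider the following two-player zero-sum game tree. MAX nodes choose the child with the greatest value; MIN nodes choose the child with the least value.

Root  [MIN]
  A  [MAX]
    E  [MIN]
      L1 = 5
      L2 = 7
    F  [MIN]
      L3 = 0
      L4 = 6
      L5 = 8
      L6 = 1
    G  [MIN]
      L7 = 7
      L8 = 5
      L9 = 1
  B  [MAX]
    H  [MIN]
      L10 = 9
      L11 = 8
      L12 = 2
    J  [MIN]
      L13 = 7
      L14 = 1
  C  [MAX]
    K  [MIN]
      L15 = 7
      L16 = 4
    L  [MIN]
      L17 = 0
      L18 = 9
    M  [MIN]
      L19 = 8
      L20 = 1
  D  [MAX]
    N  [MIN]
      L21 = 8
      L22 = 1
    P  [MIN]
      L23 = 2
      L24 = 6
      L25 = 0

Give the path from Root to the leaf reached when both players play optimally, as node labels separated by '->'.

Root -> D -> N -> L22

E (MIN): min(5, 7) = 5
F (MIN): min(0, 6, 8, 1) = 0
G (MIN): min(7, 5, 1) = 1
A (MAX): max(5, 0, 1) = 5
H (MIN): min(9, 8, 2) = 2
J (MIN): min(7, 1) = 1
B (MAX): max(2, 1) = 2
K (MIN): min(7, 4) = 4
L (MIN): min(0, 9) = 0
M (MIN): min(8, 1) = 1
C (MAX): max(4, 0, 1) = 4
N (MIN): min(8, 1) = 1
P (MIN): min(2, 6, 0) = 0
D (MAX): max(1, 0) = 1
Root (MIN): min(5, 2, 4, 1) = 1
At Root, MIN picks D (lowest: 1).
At D, MAX picks N (highest: 1).
At N, MIN picks L22 (lowest: 1).
Terminal value 1.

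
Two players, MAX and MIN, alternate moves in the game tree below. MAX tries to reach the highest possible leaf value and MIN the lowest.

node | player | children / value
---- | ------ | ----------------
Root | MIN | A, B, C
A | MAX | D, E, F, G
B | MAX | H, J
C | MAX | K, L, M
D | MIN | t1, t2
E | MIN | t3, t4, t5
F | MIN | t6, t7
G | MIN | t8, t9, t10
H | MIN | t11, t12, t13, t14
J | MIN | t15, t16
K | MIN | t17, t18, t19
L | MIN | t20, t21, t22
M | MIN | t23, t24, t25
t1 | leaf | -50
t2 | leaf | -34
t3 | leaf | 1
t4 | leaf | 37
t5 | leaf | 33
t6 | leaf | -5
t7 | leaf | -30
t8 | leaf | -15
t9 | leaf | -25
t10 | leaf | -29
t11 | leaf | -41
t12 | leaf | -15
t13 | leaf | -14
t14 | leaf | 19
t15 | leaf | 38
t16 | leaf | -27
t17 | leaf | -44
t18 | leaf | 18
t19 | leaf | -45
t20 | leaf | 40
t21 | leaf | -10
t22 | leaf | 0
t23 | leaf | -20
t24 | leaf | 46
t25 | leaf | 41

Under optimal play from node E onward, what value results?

1

E (MIN): min(1, 37, 33) = 1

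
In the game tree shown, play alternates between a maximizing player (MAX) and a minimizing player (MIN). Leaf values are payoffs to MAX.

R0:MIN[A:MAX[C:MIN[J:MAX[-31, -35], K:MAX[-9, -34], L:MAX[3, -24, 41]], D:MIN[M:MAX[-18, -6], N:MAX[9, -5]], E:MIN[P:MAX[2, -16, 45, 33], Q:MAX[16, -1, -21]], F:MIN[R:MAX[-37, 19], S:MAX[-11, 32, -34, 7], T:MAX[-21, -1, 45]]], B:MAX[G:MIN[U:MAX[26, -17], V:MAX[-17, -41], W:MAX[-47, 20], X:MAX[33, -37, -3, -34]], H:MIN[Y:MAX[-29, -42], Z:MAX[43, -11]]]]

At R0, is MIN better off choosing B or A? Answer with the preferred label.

U (MAX): max(26, -17) = 26
V (MAX): max(-17, -41) = -17
W (MAX): max(-47, 20) = 20
X (MAX): max(33, -37, -3, -34) = 33
G (MIN): min(26, -17, 20, 33) = -17
Y (MAX): max(-29, -42) = -29
Z (MAX): max(43, -11) = 43
H (MIN): min(-29, 43) = -29
B (MAX): max(-17, -29) = -17
J (MAX): max(-31, -35) = -31
K (MAX): max(-9, -34) = -9
L (MAX): max(3, -24, 41) = 41
C (MIN): min(-31, -9, 41) = -31
M (MAX): max(-18, -6) = -6
N (MAX): max(9, -5) = 9
D (MIN): min(-6, 9) = -6
P (MAX): max(2, -16, 45, 33) = 45
Q (MAX): max(16, -1, -21) = 16
E (MIN): min(45, 16) = 16
R (MAX): max(-37, 19) = 19
S (MAX): max(-11, 32, -34, 7) = 32
T (MAX): max(-21, -1, 45) = 45
F (MIN): min(19, 32, 45) = 19
A (MAX): max(-31, -6, 16, 19) = 19
MIN prefers the lower value; B=-17, A=19. B is better since -17 < 19.

B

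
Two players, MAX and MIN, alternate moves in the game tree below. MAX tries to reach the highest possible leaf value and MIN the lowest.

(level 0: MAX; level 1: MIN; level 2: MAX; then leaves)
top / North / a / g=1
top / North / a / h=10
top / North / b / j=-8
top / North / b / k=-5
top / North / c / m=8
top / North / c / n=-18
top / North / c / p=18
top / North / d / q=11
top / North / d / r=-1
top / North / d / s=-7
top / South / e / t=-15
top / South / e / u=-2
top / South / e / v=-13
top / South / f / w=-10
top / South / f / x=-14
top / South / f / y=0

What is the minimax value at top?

a (MAX): max(1, 10) = 10
b (MAX): max(-8, -5) = -5
c (MAX): max(8, -18, 18) = 18
d (MAX): max(11, -1, -7) = 11
North (MIN): min(10, -5, 18, 11) = -5
e (MAX): max(-15, -2, -13) = -2
f (MAX): max(-10, -14, 0) = 0
South (MIN): min(-2, 0) = -2
top (MAX): max(-5, -2) = -2

-2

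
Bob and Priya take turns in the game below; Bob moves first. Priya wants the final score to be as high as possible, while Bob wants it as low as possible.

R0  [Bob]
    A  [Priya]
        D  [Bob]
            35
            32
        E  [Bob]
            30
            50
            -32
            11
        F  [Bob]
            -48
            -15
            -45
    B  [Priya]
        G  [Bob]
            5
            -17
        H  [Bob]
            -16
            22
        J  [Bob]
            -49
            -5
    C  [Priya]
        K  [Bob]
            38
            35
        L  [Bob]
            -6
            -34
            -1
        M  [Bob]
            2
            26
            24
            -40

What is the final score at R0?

-16

D (Bob): min(35, 32) = 32
E (Bob): min(30, 50, -32, 11) = -32
F (Bob): min(-48, -15, -45) = -48
A (Priya): max(32, -32, -48) = 32
G (Bob): min(5, -17) = -17
H (Bob): min(-16, 22) = -16
J (Bob): min(-49, -5) = -49
B (Priya): max(-17, -16, -49) = -16
K (Bob): min(38, 35) = 35
L (Bob): min(-6, -34, -1) = -34
M (Bob): min(2, 26, 24, -40) = -40
C (Priya): max(35, -34, -40) = 35
R0 (Bob): min(32, -16, 35) = -16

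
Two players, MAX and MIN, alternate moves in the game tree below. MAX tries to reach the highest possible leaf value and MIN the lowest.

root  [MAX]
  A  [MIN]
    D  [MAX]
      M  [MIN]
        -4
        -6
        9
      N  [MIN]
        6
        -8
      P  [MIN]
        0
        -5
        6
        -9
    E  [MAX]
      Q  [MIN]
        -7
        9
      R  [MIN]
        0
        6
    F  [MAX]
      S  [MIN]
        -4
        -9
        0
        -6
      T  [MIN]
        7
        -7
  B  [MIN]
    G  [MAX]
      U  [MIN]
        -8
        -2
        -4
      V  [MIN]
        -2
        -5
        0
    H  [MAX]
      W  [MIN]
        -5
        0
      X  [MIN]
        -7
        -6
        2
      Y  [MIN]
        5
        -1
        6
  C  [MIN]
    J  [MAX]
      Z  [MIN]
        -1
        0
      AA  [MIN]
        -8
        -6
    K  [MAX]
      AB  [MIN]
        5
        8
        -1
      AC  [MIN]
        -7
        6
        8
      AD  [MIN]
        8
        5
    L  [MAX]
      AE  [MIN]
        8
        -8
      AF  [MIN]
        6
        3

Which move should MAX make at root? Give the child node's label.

C

M (MIN): min(-4, -6, 9) = -6
N (MIN): min(6, -8) = -8
P (MIN): min(0, -5, 6, -9) = -9
D (MAX): max(-6, -8, -9) = -6
Q (MIN): min(-7, 9) = -7
R (MIN): min(0, 6) = 0
E (MAX): max(-7, 0) = 0
S (MIN): min(-4, -9, 0, -6) = -9
T (MIN): min(7, -7) = -7
F (MAX): max(-9, -7) = -7
A (MIN): min(-6, 0, -7) = -7
U (MIN): min(-8, -2, -4) = -8
V (MIN): min(-2, -5, 0) = -5
G (MAX): max(-8, -5) = -5
W (MIN): min(-5, 0) = -5
X (MIN): min(-7, -6, 2) = -7
Y (MIN): min(5, -1, 6) = -1
H (MAX): max(-5, -7, -1) = -1
B (MIN): min(-5, -1) = -5
Z (MIN): min(-1, 0) = -1
AA (MIN): min(-8, -6) = -8
J (MAX): max(-1, -8) = -1
AB (MIN): min(5, 8, -1) = -1
AC (MIN): min(-7, 6, 8) = -7
AD (MIN): min(8, 5) = 5
K (MAX): max(-1, -7, 5) = 5
AE (MIN): min(8, -8) = -8
AF (MIN): min(6, 3) = 3
L (MAX): max(-8, 3) = 3
C (MIN): min(-1, 5, 3) = -1
root (MAX): max(-7, -5, -1) = -1
MAX at root wants the highest of {A=-7, B=-5, C=-1}, so chooses C.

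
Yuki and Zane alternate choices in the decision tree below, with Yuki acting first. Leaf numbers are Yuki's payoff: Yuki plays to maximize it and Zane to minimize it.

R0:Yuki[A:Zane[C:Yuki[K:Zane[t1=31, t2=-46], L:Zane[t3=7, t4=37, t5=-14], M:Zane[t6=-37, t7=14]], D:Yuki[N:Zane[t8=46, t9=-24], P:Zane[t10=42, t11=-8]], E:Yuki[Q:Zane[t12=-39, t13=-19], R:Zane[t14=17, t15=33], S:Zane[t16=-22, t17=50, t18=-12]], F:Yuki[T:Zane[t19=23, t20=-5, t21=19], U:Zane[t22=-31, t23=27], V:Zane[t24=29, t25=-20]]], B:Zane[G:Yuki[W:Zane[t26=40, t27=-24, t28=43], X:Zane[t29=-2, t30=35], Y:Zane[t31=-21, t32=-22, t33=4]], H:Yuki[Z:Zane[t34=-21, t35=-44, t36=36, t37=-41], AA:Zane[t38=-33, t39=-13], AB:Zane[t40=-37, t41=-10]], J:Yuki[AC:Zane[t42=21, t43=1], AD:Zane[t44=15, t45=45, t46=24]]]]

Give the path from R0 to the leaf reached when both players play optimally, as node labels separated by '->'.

K (Zane): min(31, -46) = -46
L (Zane): min(7, 37, -14) = -14
M (Zane): min(-37, 14) = -37
C (Yuki): max(-46, -14, -37) = -14
N (Zane): min(46, -24) = -24
P (Zane): min(42, -8) = -8
D (Yuki): max(-24, -8) = -8
Q (Zane): min(-39, -19) = -39
R (Zane): min(17, 33) = 17
S (Zane): min(-22, 50, -12) = -22
E (Yuki): max(-39, 17, -22) = 17
T (Zane): min(23, -5, 19) = -5
U (Zane): min(-31, 27) = -31
V (Zane): min(29, -20) = -20
F (Yuki): max(-5, -31, -20) = -5
A (Zane): min(-14, -8, 17, -5) = -14
W (Zane): min(40, -24, 43) = -24
X (Zane): min(-2, 35) = -2
Y (Zane): min(-21, -22, 4) = -22
G (Yuki): max(-24, -2, -22) = -2
Z (Zane): min(-21, -44, 36, -41) = -44
AA (Zane): min(-33, -13) = -33
AB (Zane): min(-37, -10) = -37
H (Yuki): max(-44, -33, -37) = -33
AC (Zane): min(21, 1) = 1
AD (Zane): min(15, 45, 24) = 15
J (Yuki): max(1, 15) = 15
B (Zane): min(-2, -33, 15) = -33
R0 (Yuki): max(-14, -33) = -14
At R0, Yuki picks A (highest: -14).
At A, Zane picks C (lowest: -14).
At C, Yuki picks L (highest: -14).
At L, Zane picks t5 (lowest: -14).
Terminal value -14.

R0 -> A -> C -> L -> t5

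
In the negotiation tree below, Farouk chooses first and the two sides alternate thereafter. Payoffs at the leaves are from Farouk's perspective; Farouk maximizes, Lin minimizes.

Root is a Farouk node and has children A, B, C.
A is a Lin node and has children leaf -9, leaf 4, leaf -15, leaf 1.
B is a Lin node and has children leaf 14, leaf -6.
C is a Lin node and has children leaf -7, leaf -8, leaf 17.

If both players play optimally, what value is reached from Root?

-6

A (Lin): min(-9, 4, -15, 1) = -15
B (Lin): min(14, -6) = -6
C (Lin): min(-7, -8, 17) = -8
Root (Farouk): max(-15, -6, -8) = -6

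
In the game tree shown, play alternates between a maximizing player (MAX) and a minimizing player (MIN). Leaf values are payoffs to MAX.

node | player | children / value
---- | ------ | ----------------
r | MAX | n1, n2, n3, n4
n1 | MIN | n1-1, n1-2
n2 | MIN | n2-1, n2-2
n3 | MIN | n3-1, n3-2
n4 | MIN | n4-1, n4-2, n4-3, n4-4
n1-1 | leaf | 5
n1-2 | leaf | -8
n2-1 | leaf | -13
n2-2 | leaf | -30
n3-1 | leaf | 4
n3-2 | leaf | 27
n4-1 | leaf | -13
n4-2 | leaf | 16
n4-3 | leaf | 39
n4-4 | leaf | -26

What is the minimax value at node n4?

-26

n4 (MIN): min(-13, 16, 39, -26) = -26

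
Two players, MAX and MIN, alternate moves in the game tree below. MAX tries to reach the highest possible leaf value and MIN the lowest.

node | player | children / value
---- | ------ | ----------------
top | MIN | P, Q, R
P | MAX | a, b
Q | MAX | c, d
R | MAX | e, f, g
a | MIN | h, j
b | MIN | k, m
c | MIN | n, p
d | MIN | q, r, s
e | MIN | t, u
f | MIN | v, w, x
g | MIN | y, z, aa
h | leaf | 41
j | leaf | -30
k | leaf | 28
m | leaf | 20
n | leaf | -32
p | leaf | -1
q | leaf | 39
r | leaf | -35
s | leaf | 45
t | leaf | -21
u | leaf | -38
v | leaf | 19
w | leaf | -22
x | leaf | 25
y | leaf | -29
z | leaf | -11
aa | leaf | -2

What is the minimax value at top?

-32

a (MIN): min(41, -30) = -30
b (MIN): min(28, 20) = 20
P (MAX): max(-30, 20) = 20
c (MIN): min(-32, -1) = -32
d (MIN): min(39, -35, 45) = -35
Q (MAX): max(-32, -35) = -32
e (MIN): min(-21, -38) = -38
f (MIN): min(19, -22, 25) = -22
g (MIN): min(-29, -11, -2) = -29
R (MAX): max(-38, -22, -29) = -22
top (MIN): min(20, -32, -22) = -32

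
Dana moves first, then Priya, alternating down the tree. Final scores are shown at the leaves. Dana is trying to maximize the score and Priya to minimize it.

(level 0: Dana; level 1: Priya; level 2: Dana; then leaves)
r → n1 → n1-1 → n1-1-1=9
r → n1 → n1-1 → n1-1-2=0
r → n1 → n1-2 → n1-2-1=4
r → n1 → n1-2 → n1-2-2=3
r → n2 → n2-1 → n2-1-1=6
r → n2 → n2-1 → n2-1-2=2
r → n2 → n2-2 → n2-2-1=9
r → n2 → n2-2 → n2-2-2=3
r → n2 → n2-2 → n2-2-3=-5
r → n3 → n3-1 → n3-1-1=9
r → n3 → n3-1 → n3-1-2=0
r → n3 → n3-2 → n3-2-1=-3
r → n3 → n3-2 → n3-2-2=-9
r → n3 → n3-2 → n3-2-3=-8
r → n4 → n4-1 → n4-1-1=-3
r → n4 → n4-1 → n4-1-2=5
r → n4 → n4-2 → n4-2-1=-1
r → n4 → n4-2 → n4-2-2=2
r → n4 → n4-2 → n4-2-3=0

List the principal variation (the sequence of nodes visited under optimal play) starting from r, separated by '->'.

r -> n2 -> n2-1 -> n2-1-1

n1-1 (Dana): max(9, 0) = 9
n1-2 (Dana): max(4, 3) = 4
n1 (Priya): min(9, 4) = 4
n2-1 (Dana): max(6, 2) = 6
n2-2 (Dana): max(9, 3, -5) = 9
n2 (Priya): min(6, 9) = 6
n3-1 (Dana): max(9, 0) = 9
n3-2 (Dana): max(-3, -9, -8) = -3
n3 (Priya): min(9, -3) = -3
n4-1 (Dana): max(-3, 5) = 5
n4-2 (Dana): max(-1, 2, 0) = 2
n4 (Priya): min(5, 2) = 2
r (Dana): max(4, 6, -3, 2) = 6
At r, Dana picks n2 (highest: 6).
At n2, Priya picks n2-1 (lowest: 6).
At n2-1, Dana picks n2-1-1 (highest: 6).
Terminal value 6.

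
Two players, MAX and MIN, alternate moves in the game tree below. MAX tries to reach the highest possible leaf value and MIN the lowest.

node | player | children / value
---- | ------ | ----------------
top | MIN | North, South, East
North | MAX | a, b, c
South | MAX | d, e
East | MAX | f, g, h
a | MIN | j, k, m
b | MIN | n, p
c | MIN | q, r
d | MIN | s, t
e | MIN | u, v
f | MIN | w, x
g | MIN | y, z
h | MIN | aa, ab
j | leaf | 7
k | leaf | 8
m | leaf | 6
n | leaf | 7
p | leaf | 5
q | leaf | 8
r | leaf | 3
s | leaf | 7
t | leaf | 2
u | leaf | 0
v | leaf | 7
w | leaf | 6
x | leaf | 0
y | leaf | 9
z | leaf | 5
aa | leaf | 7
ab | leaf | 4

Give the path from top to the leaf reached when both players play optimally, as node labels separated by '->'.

top -> South -> d -> t

a (MIN): min(7, 8, 6) = 6
b (MIN): min(7, 5) = 5
c (MIN): min(8, 3) = 3
North (MAX): max(6, 5, 3) = 6
d (MIN): min(7, 2) = 2
e (MIN): min(0, 7) = 0
South (MAX): max(2, 0) = 2
f (MIN): min(6, 0) = 0
g (MIN): min(9, 5) = 5
h (MIN): min(7, 4) = 4
East (MAX): max(0, 5, 4) = 5
top (MIN): min(6, 2, 5) = 2
At top, MIN picks South (lowest: 2).
At South, MAX picks d (highest: 2).
At d, MIN picks t (lowest: 2).
Terminal value 2.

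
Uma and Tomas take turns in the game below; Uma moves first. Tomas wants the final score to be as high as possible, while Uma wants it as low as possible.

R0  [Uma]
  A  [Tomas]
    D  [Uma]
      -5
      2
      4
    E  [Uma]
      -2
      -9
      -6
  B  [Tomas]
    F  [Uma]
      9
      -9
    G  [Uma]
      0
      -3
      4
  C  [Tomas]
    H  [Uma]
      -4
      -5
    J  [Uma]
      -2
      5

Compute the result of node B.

F (Uma): min(9, -9) = -9
G (Uma): min(0, -3, 4) = -3
B (Tomas): max(-9, -3) = -3

-3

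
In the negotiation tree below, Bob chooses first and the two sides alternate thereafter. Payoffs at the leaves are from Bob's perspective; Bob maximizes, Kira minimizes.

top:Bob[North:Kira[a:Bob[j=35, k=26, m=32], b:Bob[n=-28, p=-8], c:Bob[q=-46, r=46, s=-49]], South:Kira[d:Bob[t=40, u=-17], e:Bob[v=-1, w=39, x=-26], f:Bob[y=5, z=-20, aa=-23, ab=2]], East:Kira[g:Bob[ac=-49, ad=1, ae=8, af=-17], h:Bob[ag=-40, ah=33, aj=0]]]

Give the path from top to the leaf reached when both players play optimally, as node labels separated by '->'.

a (Bob): max(35, 26, 32) = 35
b (Bob): max(-28, -8) = -8
c (Bob): max(-46, 46, -49) = 46
North (Kira): min(35, -8, 46) = -8
d (Bob): max(40, -17) = 40
e (Bob): max(-1, 39, -26) = 39
f (Bob): max(5, -20, -23, 2) = 5
South (Kira): min(40, 39, 5) = 5
g (Bob): max(-49, 1, 8, -17) = 8
h (Bob): max(-40, 33, 0) = 33
East (Kira): min(8, 33) = 8
top (Bob): max(-8, 5, 8) = 8
At top, Bob picks East (highest: 8).
At East, Kira picks g (lowest: 8).
At g, Bob picks ae (highest: 8).
Terminal value 8.

top -> East -> g -> ae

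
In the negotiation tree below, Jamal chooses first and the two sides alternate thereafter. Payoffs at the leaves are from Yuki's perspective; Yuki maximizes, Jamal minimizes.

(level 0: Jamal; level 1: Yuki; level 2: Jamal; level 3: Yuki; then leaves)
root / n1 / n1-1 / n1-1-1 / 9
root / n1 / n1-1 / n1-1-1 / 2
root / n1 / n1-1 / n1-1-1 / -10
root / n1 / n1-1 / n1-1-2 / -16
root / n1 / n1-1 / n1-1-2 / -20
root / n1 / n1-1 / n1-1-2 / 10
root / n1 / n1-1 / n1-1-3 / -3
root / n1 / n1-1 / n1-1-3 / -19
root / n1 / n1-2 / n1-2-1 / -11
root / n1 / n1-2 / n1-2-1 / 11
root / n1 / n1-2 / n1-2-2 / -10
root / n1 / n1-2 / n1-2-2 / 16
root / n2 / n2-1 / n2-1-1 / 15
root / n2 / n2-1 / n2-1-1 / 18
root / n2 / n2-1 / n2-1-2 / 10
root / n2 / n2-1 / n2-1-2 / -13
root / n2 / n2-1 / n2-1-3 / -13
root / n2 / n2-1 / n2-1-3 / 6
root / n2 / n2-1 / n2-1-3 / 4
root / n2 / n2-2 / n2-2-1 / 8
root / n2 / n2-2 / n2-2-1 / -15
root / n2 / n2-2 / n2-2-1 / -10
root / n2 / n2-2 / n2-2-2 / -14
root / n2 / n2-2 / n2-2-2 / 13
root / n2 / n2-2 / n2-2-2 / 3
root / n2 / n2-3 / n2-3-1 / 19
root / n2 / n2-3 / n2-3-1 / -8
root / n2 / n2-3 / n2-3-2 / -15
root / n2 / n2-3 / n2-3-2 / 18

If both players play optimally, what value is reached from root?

11

n1-1-1 (Yuki): max(9, 2, -10) = 9
n1-1-2 (Yuki): max(-16, -20, 10) = 10
n1-1-3 (Yuki): max(-3, -19) = -3
n1-1 (Jamal): min(9, 10, -3) = -3
n1-2-1 (Yuki): max(-11, 11) = 11
n1-2-2 (Yuki): max(-10, 16) = 16
n1-2 (Jamal): min(11, 16) = 11
n1 (Yuki): max(-3, 11) = 11
n2-1-1 (Yuki): max(15, 18) = 18
n2-1-2 (Yuki): max(10, -13) = 10
n2-1-3 (Yuki): max(-13, 6, 4) = 6
n2-1 (Jamal): min(18, 10, 6) = 6
n2-2-1 (Yuki): max(8, -15, -10) = 8
n2-2-2 (Yuki): max(-14, 13, 3) = 13
n2-2 (Jamal): min(8, 13) = 8
n2-3-1 (Yuki): max(19, -8) = 19
n2-3-2 (Yuki): max(-15, 18) = 18
n2-3 (Jamal): min(19, 18) = 18
n2 (Yuki): max(6, 8, 18) = 18
root (Jamal): min(11, 18) = 11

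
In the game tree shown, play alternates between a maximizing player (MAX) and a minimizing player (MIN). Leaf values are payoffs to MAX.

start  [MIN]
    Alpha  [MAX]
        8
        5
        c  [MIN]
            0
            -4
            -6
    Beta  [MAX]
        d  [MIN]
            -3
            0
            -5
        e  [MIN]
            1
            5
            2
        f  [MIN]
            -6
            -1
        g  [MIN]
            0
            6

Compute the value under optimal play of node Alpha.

8

c (MIN): min(0, -4, -6) = -6
Alpha (MAX): max(8, 5, -6) = 8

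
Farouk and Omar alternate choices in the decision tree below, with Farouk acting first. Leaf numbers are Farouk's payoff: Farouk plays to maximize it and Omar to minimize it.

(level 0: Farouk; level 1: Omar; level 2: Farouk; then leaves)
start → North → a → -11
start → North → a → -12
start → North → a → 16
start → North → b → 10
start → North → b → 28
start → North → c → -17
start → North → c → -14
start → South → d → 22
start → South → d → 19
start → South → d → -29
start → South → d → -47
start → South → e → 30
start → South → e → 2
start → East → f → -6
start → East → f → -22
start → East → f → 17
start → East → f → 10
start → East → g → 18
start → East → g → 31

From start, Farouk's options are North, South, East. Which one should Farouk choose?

a (Farouk): max(-11, -12, 16) = 16
b (Farouk): max(10, 28) = 28
c (Farouk): max(-17, -14) = -14
North (Omar): min(16, 28, -14) = -14
d (Farouk): max(22, 19, -29, -47) = 22
e (Farouk): max(30, 2) = 30
South (Omar): min(22, 30) = 22
f (Farouk): max(-6, -22, 17, 10) = 17
g (Farouk): max(18, 31) = 31
East (Omar): min(17, 31) = 17
start (Farouk): max(-14, 22, 17) = 22
Farouk at start wants the highest of {North=-14, South=22, East=17}, so chooses South.

South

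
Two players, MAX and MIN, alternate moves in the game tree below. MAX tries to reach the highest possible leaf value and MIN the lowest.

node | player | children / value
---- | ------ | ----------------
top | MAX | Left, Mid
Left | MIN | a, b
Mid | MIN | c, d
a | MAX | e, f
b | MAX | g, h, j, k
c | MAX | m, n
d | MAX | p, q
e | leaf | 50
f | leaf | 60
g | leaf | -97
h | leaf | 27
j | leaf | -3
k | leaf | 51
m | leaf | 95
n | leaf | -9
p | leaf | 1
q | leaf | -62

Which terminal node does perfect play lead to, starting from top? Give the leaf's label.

a (MAX): max(50, 60) = 60
b (MAX): max(-97, 27, -3, 51) = 51
Left (MIN): min(60, 51) = 51
c (MAX): max(95, -9) = 95
d (MAX): max(1, -62) = 1
Mid (MIN): min(95, 1) = 1
top (MAX): max(51, 1) = 51
At top, MAX picks Left (highest: 51).
At Left, MIN picks b (lowest: 51).
At b, MAX picks k (highest: 51).
Terminal value 51.

k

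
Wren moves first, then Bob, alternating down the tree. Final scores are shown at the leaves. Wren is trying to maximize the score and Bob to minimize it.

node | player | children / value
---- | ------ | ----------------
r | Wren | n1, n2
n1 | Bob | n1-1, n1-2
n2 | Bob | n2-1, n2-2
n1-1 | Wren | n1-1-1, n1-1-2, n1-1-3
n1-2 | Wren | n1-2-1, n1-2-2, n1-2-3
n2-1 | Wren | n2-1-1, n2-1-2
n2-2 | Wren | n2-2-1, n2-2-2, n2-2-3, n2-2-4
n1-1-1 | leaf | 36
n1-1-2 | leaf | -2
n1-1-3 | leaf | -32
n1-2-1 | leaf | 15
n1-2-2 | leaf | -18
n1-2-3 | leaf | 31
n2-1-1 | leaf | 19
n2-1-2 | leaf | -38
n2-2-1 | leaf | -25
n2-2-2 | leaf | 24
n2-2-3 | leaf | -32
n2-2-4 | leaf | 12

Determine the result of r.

31

n1-1 (Wren): max(36, -2, -32) = 36
n1-2 (Wren): max(15, -18, 31) = 31
n1 (Bob): min(36, 31) = 31
n2-1 (Wren): max(19, -38) = 19
n2-2 (Wren): max(-25, 24, -32, 12) = 24
n2 (Bob): min(19, 24) = 19
r (Wren): max(31, 19) = 31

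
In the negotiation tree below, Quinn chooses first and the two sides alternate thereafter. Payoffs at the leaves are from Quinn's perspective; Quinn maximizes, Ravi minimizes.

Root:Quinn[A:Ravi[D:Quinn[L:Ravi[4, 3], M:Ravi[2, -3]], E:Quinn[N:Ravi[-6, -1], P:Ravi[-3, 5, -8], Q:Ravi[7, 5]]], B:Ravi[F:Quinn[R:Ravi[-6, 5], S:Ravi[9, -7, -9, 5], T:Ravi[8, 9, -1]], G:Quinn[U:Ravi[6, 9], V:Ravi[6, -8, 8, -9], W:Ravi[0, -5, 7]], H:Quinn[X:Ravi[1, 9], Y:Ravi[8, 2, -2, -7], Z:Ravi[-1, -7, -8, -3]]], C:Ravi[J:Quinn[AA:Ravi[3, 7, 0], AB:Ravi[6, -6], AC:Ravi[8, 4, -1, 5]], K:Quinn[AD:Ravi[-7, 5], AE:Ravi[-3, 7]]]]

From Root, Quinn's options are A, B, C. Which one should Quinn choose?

A

L (Ravi): min(4, 3) = 3
M (Ravi): min(2, -3) = -3
D (Quinn): max(3, -3) = 3
N (Ravi): min(-6, -1) = -6
P (Ravi): min(-3, 5, -8) = -8
Q (Ravi): min(7, 5) = 5
E (Quinn): max(-6, -8, 5) = 5
A (Ravi): min(3, 5) = 3
R (Ravi): min(-6, 5) = -6
S (Ravi): min(9, -7, -9, 5) = -9
T (Ravi): min(8, 9, -1) = -1
F (Quinn): max(-6, -9, -1) = -1
U (Ravi): min(6, 9) = 6
V (Ravi): min(6, -8, 8, -9) = -9
W (Ravi): min(0, -5, 7) = -5
G (Quinn): max(6, -9, -5) = 6
X (Ravi): min(1, 9) = 1
Y (Ravi): min(8, 2, -2, -7) = -7
Z (Ravi): min(-1, -7, -8, -3) = -8
H (Quinn): max(1, -7, -8) = 1
B (Ravi): min(-1, 6, 1) = -1
AA (Ravi): min(3, 7, 0) = 0
AB (Ravi): min(6, -6) = -6
AC (Ravi): min(8, 4, -1, 5) = -1
J (Quinn): max(0, -6, -1) = 0
AD (Ravi): min(-7, 5) = -7
AE (Ravi): min(-3, 7) = -3
K (Quinn): max(-7, -3) = -3
C (Ravi): min(0, -3) = -3
Root (Quinn): max(3, -1, -3) = 3
Quinn at Root wants the highest of {A=3, B=-1, C=-3}, so chooses A.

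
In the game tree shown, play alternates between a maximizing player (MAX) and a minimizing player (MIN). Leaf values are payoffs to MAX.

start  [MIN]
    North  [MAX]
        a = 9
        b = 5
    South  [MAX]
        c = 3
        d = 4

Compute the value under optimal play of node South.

South (MAX): max(3, 4) = 4

4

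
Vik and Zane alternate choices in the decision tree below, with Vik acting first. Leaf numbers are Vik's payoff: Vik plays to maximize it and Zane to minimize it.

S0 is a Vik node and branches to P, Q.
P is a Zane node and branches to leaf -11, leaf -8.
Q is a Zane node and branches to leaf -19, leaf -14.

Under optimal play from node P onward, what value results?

P (Zane): min(-11, -8) = -11

-11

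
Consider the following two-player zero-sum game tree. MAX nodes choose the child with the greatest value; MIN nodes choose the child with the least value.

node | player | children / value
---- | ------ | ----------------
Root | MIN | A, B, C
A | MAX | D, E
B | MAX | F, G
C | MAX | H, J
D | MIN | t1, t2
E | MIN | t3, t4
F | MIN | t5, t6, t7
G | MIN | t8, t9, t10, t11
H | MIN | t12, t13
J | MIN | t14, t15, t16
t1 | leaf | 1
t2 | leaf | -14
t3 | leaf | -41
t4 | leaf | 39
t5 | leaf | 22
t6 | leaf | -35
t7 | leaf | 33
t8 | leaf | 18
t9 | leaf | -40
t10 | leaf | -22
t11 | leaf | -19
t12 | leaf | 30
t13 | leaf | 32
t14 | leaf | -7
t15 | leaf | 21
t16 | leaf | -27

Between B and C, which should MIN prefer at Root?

F (MIN): min(22, -35, 33) = -35
G (MIN): min(18, -40, -22, -19) = -40
B (MAX): max(-35, -40) = -35
H (MIN): min(30, 32) = 30
J (MIN): min(-7, 21, -27) = -27
C (MAX): max(30, -27) = 30
MIN prefers the lower value; B=-35, C=30. B is better since -35 < 30.

B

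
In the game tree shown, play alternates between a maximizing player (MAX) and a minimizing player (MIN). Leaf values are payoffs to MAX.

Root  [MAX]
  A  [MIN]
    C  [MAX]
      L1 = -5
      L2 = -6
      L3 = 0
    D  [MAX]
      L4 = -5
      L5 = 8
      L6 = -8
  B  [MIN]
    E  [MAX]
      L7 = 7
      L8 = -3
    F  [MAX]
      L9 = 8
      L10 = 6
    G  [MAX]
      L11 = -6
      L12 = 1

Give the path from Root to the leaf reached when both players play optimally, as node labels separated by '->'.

Root -> B -> G -> L12

C (MAX): max(-5, -6, 0) = 0
D (MAX): max(-5, 8, -8) = 8
A (MIN): min(0, 8) = 0
E (MAX): max(7, -3) = 7
F (MAX): max(8, 6) = 8
G (MAX): max(-6, 1) = 1
B (MIN): min(7, 8, 1) = 1
Root (MAX): max(0, 1) = 1
At Root, MAX picks B (highest: 1).
At B, MIN picks G (lowest: 1).
At G, MAX picks L12 (highest: 1).
Terminal value 1.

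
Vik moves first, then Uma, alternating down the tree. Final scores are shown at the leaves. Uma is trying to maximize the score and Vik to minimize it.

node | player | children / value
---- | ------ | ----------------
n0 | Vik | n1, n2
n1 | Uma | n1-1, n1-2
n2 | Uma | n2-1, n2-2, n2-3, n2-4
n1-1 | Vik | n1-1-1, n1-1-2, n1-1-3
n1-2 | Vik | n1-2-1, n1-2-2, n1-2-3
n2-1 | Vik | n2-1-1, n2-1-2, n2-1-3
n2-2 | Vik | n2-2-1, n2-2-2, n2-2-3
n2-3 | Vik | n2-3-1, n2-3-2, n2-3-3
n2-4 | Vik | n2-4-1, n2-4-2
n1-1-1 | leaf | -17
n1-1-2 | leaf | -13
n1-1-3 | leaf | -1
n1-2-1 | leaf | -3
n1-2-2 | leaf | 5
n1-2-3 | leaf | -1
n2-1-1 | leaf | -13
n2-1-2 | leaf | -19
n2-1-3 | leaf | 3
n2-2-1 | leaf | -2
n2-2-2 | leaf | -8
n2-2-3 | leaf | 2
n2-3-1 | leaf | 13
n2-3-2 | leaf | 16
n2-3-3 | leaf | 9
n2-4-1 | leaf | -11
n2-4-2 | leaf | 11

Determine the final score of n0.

-3

n1-1 (Vik): min(-17, -13, -1) = -17
n1-2 (Vik): min(-3, 5, -1) = -3
n1 (Uma): max(-17, -3) = -3
n2-1 (Vik): min(-13, -19, 3) = -19
n2-2 (Vik): min(-2, -8, 2) = -8
n2-3 (Vik): min(13, 16, 9) = 9
n2-4 (Vik): min(-11, 11) = -11
n2 (Uma): max(-19, -8, 9, -11) = 9
n0 (Vik): min(-3, 9) = -3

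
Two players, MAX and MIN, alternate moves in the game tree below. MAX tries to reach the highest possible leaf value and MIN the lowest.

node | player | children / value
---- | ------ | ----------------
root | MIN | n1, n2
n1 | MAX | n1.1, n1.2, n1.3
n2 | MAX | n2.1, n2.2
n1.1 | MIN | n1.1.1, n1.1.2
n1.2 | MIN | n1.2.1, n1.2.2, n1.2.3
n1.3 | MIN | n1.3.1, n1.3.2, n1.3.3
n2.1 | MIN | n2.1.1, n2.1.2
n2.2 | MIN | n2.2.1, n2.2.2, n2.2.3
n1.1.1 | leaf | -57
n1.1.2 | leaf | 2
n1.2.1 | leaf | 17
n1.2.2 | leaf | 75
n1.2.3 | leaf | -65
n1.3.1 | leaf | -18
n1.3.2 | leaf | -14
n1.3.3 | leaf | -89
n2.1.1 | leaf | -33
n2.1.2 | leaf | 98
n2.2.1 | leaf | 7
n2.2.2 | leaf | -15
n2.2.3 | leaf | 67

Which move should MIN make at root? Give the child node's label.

n1

n1.1 (MIN): min(-57, 2) = -57
n1.2 (MIN): min(17, 75, -65) = -65
n1.3 (MIN): min(-18, -14, -89) = -89
n1 (MAX): max(-57, -65, -89) = -57
n2.1 (MIN): min(-33, 98) = -33
n2.2 (MIN): min(7, -15, 67) = -15
n2 (MAX): max(-33, -15) = -15
root (MIN): min(-57, -15) = -57
MIN at root wants the lowest of {n1=-57, n2=-15}, so chooses n1.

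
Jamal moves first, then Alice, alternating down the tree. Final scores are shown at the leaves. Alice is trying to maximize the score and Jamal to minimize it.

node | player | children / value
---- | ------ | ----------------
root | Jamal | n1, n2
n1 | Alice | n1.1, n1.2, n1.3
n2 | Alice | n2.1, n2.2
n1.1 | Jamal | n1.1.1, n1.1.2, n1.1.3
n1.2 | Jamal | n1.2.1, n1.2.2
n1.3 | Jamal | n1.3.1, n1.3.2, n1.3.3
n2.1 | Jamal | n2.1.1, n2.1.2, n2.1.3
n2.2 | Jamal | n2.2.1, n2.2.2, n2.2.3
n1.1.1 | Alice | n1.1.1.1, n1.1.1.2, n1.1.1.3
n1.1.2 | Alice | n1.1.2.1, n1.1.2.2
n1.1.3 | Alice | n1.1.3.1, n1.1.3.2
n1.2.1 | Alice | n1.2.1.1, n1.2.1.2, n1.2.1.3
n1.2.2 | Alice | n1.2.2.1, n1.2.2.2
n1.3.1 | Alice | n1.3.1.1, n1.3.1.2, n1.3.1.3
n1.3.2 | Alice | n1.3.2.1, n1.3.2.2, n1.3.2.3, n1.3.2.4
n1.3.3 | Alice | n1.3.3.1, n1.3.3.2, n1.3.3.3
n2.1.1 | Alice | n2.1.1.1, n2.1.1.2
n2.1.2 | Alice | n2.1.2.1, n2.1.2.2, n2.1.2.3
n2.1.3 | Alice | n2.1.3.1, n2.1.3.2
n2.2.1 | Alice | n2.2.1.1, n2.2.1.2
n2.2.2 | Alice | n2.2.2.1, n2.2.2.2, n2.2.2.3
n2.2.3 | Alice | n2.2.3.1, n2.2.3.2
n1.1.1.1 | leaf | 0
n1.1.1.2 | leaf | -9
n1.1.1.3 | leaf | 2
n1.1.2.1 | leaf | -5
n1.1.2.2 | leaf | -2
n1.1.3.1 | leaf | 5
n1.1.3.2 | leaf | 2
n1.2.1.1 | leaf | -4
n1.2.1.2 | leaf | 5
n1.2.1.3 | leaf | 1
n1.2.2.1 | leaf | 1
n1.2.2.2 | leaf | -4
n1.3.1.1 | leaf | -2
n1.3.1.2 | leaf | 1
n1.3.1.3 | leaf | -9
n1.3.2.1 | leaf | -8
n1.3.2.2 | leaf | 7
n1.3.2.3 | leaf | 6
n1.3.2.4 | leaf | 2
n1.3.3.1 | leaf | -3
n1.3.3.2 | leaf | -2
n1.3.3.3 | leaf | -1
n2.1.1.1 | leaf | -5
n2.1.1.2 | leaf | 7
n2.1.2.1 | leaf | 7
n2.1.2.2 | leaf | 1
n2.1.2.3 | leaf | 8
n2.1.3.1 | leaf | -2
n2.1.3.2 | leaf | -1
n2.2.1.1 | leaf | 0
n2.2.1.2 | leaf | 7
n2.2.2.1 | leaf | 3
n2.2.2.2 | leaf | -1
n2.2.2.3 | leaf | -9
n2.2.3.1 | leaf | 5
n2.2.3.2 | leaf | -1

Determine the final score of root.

1

n1.1.1 (Alice): max(0, -9, 2) = 2
n1.1.2 (Alice): max(-5, -2) = -2
n1.1.3 (Alice): max(5, 2) = 5
n1.1 (Jamal): min(2, -2, 5) = -2
n1.2.1 (Alice): max(-4, 5, 1) = 5
n1.2.2 (Alice): max(1, -4) = 1
n1.2 (Jamal): min(5, 1) = 1
n1.3.1 (Alice): max(-2, 1, -9) = 1
n1.3.2 (Alice): max(-8, 7, 6, 2) = 7
n1.3.3 (Alice): max(-3, -2, -1) = -1
n1.3 (Jamal): min(1, 7, -1) = -1
n1 (Alice): max(-2, 1, -1) = 1
n2.1.1 (Alice): max(-5, 7) = 7
n2.1.2 (Alice): max(7, 1, 8) = 8
n2.1.3 (Alice): max(-2, -1) = -1
n2.1 (Jamal): min(7, 8, -1) = -1
n2.2.1 (Alice): max(0, 7) = 7
n2.2.2 (Alice): max(3, -1, -9) = 3
n2.2.3 (Alice): max(5, -1) = 5
n2.2 (Jamal): min(7, 3, 5) = 3
n2 (Alice): max(-1, 3) = 3
root (Jamal): min(1, 3) = 1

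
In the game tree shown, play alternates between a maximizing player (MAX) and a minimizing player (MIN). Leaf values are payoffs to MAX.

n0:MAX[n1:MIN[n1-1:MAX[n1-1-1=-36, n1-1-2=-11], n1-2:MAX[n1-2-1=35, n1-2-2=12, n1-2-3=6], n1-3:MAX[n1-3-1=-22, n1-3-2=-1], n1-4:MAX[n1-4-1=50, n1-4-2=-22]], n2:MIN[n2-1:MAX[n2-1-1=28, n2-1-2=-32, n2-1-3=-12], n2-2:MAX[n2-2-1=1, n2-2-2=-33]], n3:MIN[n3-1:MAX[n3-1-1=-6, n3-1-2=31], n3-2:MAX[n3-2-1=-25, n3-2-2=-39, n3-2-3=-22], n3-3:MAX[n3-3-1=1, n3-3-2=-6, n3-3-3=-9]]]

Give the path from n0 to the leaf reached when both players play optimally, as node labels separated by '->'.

n0 -> n2 -> n2-2 -> n2-2-1

n1-1 (MAX): max(-36, -11) = -11
n1-2 (MAX): max(35, 12, 6) = 35
n1-3 (MAX): max(-22, -1) = -1
n1-4 (MAX): max(50, -22) = 50
n1 (MIN): min(-11, 35, -1, 50) = -11
n2-1 (MAX): max(28, -32, -12) = 28
n2-2 (MAX): max(1, -33) = 1
n2 (MIN): min(28, 1) = 1
n3-1 (MAX): max(-6, 31) = 31
n3-2 (MAX): max(-25, -39, -22) = -22
n3-3 (MAX): max(1, -6, -9) = 1
n3 (MIN): min(31, -22, 1) = -22
n0 (MAX): max(-11, 1, -22) = 1
At n0, MAX picks n2 (highest: 1).
At n2, MIN picks n2-2 (lowest: 1).
At n2-2, MAX picks n2-2-1 (highest: 1).
Terminal value 1.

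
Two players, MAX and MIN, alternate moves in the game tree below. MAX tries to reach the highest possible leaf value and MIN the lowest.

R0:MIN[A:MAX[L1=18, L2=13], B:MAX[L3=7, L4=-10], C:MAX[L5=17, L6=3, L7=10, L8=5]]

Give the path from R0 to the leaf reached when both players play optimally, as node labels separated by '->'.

A (MAX): max(18, 13) = 18
B (MAX): max(7, -10) = 7
C (MAX): max(17, 3, 10, 5) = 17
R0 (MIN): min(18, 7, 17) = 7
At R0, MIN picks B (lowest: 7).
At B, MAX picks L3 (highest: 7).
Terminal value 7.

R0 -> B -> L3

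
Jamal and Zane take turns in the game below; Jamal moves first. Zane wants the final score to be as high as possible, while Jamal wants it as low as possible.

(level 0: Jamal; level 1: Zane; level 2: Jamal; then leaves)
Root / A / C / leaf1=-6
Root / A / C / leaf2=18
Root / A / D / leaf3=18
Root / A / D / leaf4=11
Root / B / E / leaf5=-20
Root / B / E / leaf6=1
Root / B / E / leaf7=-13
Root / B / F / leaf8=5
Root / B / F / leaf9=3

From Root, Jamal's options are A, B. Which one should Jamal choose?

B

C (Jamal): min(-6, 18) = -6
D (Jamal): min(18, 11) = 11
A (Zane): max(-6, 11) = 11
E (Jamal): min(-20, 1, -13) = -20
F (Jamal): min(5, 3) = 3
B (Zane): max(-20, 3) = 3
Root (Jamal): min(11, 3) = 3
Jamal at Root wants the lowest of {A=11, B=3}, so chooses B.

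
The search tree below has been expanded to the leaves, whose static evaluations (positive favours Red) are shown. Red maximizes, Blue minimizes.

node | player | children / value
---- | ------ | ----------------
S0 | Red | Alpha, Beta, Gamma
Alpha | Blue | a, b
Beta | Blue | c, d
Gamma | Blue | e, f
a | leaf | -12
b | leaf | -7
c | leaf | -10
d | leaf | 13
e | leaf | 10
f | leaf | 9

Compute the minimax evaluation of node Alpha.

-12

Alpha (Blue): min(-12, -7) = -12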